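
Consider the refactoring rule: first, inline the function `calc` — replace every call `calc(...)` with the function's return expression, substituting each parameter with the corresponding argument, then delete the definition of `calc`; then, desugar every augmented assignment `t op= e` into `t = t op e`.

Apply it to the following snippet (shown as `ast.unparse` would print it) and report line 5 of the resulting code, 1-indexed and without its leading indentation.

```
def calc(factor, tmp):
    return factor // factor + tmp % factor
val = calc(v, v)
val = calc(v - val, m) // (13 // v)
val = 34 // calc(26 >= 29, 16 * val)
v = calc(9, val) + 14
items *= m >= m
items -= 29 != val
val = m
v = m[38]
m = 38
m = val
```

Transformed code:
val = v // v + v % v
val = ((v - val) // (v - val) + m % (v - val)) // (13 // v)
val = 34 // ((26 >= 29) // (26 >= 29) + 16 * val % (26 >= 29))
v = 9 // 9 + val % 9 + 14
items = items * (m >= m)
items = items - (29 != val)
val = m
v = m[38]
m = 38
m = val

items = items * (m >= m)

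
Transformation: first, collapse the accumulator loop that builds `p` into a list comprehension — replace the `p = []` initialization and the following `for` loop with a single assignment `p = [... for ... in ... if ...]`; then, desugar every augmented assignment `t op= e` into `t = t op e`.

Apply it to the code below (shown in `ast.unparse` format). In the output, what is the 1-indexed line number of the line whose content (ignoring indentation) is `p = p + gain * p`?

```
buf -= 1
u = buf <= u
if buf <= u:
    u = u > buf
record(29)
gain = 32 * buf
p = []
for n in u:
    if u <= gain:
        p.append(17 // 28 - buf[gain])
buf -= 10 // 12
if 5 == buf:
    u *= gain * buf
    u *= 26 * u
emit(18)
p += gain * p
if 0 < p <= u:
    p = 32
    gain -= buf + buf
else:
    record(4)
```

Transformed code:
buf = buf - 1
u = buf <= u
if buf <= u:
    u = u > buf
record(29)
gain = 32 * buf
p = [17 // 28 - buf[gain] for n in u if u <= gain]
buf = buf - 10 // 12
if 5 == buf:
    u = u * (gain * buf)
    u = u * (26 * u)
emit(18)
p = p + gain * p
if 0 < p <= u:
    p = 32
    gain = gain - (buf + buf)
else:
    record(4)

13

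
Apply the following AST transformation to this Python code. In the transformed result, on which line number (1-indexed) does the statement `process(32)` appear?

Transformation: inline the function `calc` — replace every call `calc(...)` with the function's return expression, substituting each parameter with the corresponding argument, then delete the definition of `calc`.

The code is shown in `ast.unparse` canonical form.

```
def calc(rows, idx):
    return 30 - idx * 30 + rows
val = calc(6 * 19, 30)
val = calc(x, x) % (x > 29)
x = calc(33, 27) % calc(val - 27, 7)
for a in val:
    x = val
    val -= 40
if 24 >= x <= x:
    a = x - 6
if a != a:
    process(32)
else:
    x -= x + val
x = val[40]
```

Transformed code:
val = 30 - 30 * 30 + 6 * 19
val = (30 - x * 30 + x) % (x > 29)
x = (30 - 27 * 30 + 33) % (30 - 7 * 30 + (val - 27))
for a in val:
    x = val
    val -= 40
if 24 >= x <= x:
    a = x - 6
if a != a:
    process(32)
else:
    x -= x + val
x = val[40]

10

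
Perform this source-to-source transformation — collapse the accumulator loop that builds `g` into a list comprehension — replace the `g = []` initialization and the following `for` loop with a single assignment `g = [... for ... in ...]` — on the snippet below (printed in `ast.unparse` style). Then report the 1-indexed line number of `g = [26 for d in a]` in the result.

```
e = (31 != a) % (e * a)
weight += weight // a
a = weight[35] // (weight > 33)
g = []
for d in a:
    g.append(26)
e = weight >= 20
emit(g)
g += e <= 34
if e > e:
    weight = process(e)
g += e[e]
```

4

Transformed code:
e = (31 != a) % (e * a)
weight += weight // a
a = weight[35] // (weight > 33)
g = [26 for d in a]
e = weight >= 20
emit(g)
g += e <= 34
if e > e:
    weight = process(e)
g += e[e]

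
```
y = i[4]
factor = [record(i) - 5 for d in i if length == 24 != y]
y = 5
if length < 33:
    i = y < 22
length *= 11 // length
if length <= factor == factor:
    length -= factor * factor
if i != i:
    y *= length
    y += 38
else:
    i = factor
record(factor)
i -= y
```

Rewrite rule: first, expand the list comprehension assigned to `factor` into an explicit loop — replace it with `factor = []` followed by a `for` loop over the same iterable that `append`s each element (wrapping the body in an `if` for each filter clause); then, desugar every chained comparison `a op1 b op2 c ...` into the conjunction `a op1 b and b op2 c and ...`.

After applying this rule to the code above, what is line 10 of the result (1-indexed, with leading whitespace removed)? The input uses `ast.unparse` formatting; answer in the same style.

if length <= factor and factor == factor:

Transformed code:
y = i[4]
factor = []
for d in i:
    if length == 24 and 24 != y:
        factor.append(record(i) - 5)
y = 5
if length < 33:
    i = y < 22
length *= 11 // length
if length <= factor and factor == factor:
    length -= factor * factor
if i != i:
    y *= length
    y += 38
else:
    i = factor
record(factor)
i -= y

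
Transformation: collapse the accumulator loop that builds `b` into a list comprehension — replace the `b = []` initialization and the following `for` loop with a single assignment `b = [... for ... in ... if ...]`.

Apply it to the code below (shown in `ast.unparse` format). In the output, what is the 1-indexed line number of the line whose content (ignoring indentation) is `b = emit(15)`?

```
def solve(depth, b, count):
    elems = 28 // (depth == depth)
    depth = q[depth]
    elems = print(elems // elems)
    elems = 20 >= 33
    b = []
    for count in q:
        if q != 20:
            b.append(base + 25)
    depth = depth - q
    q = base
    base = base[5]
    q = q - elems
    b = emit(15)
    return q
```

11

Transformed code:
def solve(depth, b, count):
    elems = 28 // (depth == depth)
    depth = q[depth]
    elems = print(elems // elems)
    elems = 20 >= 33
    b = [base + 25 for count in q if q != 20]
    depth = depth - q
    q = base
    base = base[5]
    q = q - elems
    b = emit(15)
    return q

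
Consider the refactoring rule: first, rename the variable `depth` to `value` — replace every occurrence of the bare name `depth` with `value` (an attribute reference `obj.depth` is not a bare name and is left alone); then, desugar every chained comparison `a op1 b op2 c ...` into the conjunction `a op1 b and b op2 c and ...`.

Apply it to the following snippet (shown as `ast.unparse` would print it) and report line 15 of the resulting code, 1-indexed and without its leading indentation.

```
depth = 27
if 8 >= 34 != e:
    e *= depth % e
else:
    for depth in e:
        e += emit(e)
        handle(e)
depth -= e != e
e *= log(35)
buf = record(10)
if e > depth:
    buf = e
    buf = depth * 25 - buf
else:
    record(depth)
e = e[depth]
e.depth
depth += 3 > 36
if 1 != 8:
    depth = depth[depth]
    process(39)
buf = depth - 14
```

record(value)

Transformed code:
value = 27
if 8 >= 34 and 34 != e:
    e *= value % e
else:
    for value in e:
        e += emit(e)
        handle(e)
value -= e != e
e *= log(35)
buf = record(10)
if e > value:
    buf = e
    buf = value * 25 - buf
else:
    record(value)
e = e[value]
e.depth
value += 3 > 36
if 1 != 8:
    value = value[value]
    process(39)
buf = value - 14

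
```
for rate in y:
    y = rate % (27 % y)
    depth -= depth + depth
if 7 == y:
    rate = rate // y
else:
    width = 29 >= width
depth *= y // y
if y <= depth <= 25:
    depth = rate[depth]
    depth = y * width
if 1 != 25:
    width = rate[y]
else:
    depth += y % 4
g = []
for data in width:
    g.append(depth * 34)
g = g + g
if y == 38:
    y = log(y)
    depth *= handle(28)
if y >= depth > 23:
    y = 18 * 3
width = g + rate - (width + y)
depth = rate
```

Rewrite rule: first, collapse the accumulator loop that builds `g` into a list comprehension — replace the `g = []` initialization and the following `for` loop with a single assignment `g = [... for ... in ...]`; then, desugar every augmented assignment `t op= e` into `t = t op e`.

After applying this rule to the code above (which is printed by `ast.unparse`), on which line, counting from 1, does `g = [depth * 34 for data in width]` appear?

Transformed code:
for rate in y:
    y = rate % (27 % y)
    depth = depth - (depth + depth)
if 7 == y:
    rate = rate // y
else:
    width = 29 >= width
depth = depth * (y // y)
if y <= depth <= 25:
    depth = rate[depth]
    depth = y * width
if 1 != 25:
    width = rate[y]
else:
    depth = depth + y % 4
g = [depth * 34 for data in width]
g = g + g
if y == 38:
    y = log(y)
    depth = depth * handle(28)
if y >= depth > 23:
    y = 18 * 3
width = g + rate - (width + y)
depth = rate

16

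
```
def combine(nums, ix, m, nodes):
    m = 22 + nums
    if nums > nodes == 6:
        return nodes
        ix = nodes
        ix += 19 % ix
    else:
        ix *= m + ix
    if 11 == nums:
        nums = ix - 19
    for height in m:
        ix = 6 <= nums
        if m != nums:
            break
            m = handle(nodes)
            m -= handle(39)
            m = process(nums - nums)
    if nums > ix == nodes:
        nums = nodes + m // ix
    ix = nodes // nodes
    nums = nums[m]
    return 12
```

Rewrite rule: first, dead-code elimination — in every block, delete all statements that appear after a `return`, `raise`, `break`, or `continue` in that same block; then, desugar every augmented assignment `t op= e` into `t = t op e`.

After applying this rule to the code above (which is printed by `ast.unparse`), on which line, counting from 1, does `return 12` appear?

17

Transformed code:
def combine(nums, ix, m, nodes):
    m = 22 + nums
    if nums > nodes == 6:
        return nodes
    else:
        ix = ix * (m + ix)
    if 11 == nums:
        nums = ix - 19
    for height in m:
        ix = 6 <= nums
        if m != nums:
            break
    if nums > ix == nodes:
        nums = nodes + m // ix
    ix = nodes // nodes
    nums = nums[m]
    return 12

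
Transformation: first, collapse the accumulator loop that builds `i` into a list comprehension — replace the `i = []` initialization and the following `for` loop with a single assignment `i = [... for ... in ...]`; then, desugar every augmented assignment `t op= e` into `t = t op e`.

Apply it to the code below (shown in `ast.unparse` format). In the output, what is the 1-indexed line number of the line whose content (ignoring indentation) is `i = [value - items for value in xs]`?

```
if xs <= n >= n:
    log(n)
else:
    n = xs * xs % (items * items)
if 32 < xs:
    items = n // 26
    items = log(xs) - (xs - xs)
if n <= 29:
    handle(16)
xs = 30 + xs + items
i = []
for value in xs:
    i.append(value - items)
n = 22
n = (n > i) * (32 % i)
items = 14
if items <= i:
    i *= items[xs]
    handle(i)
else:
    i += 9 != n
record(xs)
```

Transformed code:
if xs <= n >= n:
    log(n)
else:
    n = xs * xs % (items * items)
if 32 < xs:
    items = n // 26
    items = log(xs) - (xs - xs)
if n <= 29:
    handle(16)
xs = 30 + xs + items
i = [value - items for value in xs]
n = 22
n = (n > i) * (32 % i)
items = 14
if items <= i:
    i = i * items[xs]
    handle(i)
else:
    i = i + (9 != n)
record(xs)

11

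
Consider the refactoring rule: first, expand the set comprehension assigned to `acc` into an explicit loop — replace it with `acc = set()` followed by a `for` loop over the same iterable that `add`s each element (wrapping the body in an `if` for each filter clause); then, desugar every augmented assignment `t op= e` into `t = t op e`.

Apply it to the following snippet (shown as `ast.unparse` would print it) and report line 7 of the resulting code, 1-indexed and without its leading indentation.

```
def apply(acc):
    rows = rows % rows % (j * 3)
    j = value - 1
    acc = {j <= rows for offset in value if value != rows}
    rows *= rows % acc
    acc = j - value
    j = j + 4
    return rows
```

acc.add(j <= rows)

Transformed code:
def apply(acc):
    rows = rows % rows % (j * 3)
    j = value - 1
    acc = set()
    for offset in value:
        if value != rows:
            acc.add(j <= rows)
    rows = rows * (rows % acc)
    acc = j - value
    j = j + 4
    return rows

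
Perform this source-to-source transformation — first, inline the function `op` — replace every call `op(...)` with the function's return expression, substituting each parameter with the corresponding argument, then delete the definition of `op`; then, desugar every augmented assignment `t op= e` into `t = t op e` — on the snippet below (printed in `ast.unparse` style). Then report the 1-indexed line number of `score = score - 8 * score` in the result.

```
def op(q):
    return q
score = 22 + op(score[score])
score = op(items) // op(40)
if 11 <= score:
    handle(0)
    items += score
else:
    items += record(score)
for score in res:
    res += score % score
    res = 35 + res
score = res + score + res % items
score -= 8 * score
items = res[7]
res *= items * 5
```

12

Transformed code:
score = 22 + score[score]
score = items // 40
if 11 <= score:
    handle(0)
    items = items + score
else:
    items = items + record(score)
for score in res:
    res = res + score % score
    res = 35 + res
score = res + score + res % items
score = score - 8 * score
items = res[7]
res = res * (items * 5)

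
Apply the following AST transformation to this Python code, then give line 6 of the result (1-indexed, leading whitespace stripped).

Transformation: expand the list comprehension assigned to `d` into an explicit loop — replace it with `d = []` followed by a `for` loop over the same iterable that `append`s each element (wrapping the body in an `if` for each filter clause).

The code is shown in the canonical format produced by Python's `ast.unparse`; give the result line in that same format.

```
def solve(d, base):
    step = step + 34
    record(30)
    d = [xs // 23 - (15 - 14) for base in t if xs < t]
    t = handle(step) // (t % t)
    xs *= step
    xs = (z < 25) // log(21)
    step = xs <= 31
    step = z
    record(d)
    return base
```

if xs < t:

Transformed code:
def solve(d, base):
    step = step + 34
    record(30)
    d = []
    for base in t:
        if xs < t:
            d.append(xs // 23 - (15 - 14))
    t = handle(step) // (t % t)
    xs *= step
    xs = (z < 25) // log(21)
    step = xs <= 31
    step = z
    record(d)
    return base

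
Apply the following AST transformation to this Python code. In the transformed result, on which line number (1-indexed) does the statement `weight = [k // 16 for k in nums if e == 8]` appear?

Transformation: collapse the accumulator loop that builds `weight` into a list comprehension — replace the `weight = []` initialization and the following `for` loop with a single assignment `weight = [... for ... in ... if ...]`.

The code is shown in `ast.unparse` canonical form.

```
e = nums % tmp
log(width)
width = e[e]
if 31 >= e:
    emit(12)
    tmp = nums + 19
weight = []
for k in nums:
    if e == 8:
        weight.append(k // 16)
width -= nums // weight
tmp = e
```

7

Transformed code:
e = nums % tmp
log(width)
width = e[e]
if 31 >= e:
    emit(12)
    tmp = nums + 19
weight = [k // 16 for k in nums if e == 8]
width -= nums // weight
tmp = e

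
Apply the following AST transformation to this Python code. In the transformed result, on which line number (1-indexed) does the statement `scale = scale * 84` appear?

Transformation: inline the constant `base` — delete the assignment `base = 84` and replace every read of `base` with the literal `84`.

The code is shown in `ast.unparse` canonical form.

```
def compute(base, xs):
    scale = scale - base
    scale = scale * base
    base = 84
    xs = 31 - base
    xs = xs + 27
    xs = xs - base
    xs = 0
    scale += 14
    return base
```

Transformed code:
def compute(base, xs):
    scale = scale - 84
    scale = scale * 84
    xs = 31 - 84
    xs = xs + 27
    xs = xs - 84
    xs = 0
    scale += 14
    return 84

3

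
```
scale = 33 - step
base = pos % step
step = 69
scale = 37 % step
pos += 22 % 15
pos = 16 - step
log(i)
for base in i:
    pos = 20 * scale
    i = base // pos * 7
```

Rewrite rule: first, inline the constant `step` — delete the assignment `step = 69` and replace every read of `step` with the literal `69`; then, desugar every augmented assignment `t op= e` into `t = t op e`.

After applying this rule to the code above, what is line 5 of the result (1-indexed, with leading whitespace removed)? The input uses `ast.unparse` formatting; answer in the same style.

pos = 16 - 69

Transformed code:
scale = 33 - 69
base = pos % 69
scale = 37 % 69
pos = pos + 22 % 15
pos = 16 - 69
log(i)
for base in i:
    pos = 20 * scale
    i = base // pos * 7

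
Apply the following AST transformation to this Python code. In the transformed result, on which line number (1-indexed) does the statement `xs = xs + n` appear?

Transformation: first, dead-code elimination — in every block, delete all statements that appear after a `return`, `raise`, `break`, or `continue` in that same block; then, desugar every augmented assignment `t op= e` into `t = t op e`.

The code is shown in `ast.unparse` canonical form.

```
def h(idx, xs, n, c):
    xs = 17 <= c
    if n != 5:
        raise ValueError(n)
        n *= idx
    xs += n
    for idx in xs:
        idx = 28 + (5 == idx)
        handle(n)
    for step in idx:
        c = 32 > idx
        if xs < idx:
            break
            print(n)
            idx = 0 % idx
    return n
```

Transformed code:
def h(idx, xs, n, c):
    xs = 17 <= c
    if n != 5:
        raise ValueError(n)
    xs = xs + n
    for idx in xs:
        idx = 28 + (5 == idx)
        handle(n)
    for step in idx:
        c = 32 > idx
        if xs < idx:
            break
    return n

5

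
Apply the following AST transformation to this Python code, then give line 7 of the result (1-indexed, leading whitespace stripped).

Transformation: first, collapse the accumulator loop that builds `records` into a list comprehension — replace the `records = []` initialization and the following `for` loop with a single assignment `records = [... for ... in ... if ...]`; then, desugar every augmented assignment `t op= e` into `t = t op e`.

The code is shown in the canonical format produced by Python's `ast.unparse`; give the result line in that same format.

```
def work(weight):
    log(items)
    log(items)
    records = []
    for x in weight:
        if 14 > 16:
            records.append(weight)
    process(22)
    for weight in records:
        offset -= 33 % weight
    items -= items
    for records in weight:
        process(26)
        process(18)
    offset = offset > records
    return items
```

offset = offset - 33 % weight

Transformed code:
def work(weight):
    log(items)
    log(items)
    records = [weight for x in weight if 14 > 16]
    process(22)
    for weight in records:
        offset = offset - 33 % weight
    items = items - items
    for records in weight:
        process(26)
        process(18)
    offset = offset > records
    return items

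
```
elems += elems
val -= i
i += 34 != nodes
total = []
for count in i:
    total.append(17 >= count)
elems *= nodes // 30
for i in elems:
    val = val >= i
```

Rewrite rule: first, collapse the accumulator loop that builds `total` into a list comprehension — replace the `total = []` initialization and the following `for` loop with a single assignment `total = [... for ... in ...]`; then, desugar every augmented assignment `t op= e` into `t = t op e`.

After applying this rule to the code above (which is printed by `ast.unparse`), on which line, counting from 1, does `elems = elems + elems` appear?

1

Transformed code:
elems = elems + elems
val = val - i
i = i + (34 != nodes)
total = [17 >= count for count in i]
elems = elems * (nodes // 30)
for i in elems:
    val = val >= i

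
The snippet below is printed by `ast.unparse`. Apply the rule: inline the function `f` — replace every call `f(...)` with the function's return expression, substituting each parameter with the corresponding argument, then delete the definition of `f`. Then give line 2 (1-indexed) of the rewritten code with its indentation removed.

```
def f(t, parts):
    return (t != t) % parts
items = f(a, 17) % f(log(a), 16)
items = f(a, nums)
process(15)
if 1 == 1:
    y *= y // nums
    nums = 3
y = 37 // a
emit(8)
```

items = (a != a) % nums

Transformed code:
items = (a != a) % 17 % ((log(a) != log(a)) % 16)
items = (a != a) % nums
process(15)
if 1 == 1:
    y *= y // nums
    nums = 3
y = 37 // a
emit(8)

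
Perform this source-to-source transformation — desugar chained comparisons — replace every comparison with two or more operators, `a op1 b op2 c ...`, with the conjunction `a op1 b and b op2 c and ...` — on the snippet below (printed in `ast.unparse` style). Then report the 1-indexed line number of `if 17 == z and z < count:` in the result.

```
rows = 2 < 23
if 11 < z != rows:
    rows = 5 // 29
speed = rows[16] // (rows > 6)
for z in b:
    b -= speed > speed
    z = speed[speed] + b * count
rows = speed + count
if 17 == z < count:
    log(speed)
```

Transformed code:
rows = 2 < 23
if 11 < z and z != rows:
    rows = 5 // 29
speed = rows[16] // (rows > 6)
for z in b:
    b -= speed > speed
    z = speed[speed] + b * count
rows = speed + count
if 17 == z and z < count:
    log(speed)

9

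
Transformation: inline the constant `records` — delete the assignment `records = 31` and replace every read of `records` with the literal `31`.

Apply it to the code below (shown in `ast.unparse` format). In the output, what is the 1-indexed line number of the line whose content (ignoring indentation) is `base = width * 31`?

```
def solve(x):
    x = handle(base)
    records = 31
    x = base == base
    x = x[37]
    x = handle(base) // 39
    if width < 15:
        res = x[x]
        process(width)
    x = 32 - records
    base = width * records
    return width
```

10

Transformed code:
def solve(x):
    x = handle(base)
    x = base == base
    x = x[37]
    x = handle(base) // 39
    if width < 15:
        res = x[x]
        process(width)
    x = 32 - 31
    base = width * 31
    return width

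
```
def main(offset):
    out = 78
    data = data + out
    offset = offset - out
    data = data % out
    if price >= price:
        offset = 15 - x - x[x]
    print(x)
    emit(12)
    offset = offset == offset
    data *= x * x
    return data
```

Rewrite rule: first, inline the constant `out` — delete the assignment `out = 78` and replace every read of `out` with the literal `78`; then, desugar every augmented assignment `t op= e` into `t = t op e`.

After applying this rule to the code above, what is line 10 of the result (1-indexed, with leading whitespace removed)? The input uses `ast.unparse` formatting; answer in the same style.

data = data * (x * x)

Transformed code:
def main(offset):
    data = data + 78
    offset = offset - 78
    data = data % 78
    if price >= price:
        offset = 15 - x - x[x]
    print(x)
    emit(12)
    offset = offset == offset
    data = data * (x * x)
    return data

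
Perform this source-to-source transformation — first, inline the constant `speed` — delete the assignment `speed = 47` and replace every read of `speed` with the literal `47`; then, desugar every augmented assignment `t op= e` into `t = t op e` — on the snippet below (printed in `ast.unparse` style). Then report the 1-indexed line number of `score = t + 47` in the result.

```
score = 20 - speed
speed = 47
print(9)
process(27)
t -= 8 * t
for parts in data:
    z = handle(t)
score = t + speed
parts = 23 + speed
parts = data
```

7

Transformed code:
score = 20 - 47
print(9)
process(27)
t = t - 8 * t
for parts in data:
    z = handle(t)
score = t + 47
parts = 23 + 47
parts = data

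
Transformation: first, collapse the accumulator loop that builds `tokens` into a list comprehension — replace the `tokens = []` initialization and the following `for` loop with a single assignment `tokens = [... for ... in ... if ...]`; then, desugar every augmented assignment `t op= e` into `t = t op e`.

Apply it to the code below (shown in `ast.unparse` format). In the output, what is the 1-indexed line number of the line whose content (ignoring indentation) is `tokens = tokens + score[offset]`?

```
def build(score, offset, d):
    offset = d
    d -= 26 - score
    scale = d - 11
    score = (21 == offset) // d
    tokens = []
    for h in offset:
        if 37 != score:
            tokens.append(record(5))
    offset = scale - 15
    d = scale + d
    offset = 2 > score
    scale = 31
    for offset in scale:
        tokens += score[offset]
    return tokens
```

12

Transformed code:
def build(score, offset, d):
    offset = d
    d = d - (26 - score)
    scale = d - 11
    score = (21 == offset) // d
    tokens = [record(5) for h in offset if 37 != score]
    offset = scale - 15
    d = scale + d
    offset = 2 > score
    scale = 31
    for offset in scale:
        tokens = tokens + score[offset]
    return tokens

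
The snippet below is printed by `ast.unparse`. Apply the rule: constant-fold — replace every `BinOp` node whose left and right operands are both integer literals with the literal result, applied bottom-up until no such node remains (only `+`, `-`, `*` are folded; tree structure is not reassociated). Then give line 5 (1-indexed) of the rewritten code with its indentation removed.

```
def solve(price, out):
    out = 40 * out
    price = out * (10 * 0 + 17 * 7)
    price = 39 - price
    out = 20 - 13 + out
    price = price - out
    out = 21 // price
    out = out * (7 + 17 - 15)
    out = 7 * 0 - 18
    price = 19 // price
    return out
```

Transformed code:
def solve(price, out):
    out = 40 * out
    price = out * 119
    price = 39 - price
    out = 7 + out
    price = price - out
    out = 21 // price
    out = out * 9
    out = -18
    price = 19 // price
    return out

out = 7 + out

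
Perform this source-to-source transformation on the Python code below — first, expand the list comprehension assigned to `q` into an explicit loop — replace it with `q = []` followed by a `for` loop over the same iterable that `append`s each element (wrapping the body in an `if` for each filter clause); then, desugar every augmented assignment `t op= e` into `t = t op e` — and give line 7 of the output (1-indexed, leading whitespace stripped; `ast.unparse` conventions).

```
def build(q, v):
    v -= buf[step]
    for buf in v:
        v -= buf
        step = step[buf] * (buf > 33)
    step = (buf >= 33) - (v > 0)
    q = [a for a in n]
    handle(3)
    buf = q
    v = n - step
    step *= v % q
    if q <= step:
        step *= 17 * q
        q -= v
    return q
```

q = []

Transformed code:
def build(q, v):
    v = v - buf[step]
    for buf in v:
        v = v - buf
        step = step[buf] * (buf > 33)
    step = (buf >= 33) - (v > 0)
    q = []
    for a in n:
        q.append(a)
    handle(3)
    buf = q
    v = n - step
    step = step * (v % q)
    if q <= step:
        step = step * (17 * q)
        q = q - v
    return q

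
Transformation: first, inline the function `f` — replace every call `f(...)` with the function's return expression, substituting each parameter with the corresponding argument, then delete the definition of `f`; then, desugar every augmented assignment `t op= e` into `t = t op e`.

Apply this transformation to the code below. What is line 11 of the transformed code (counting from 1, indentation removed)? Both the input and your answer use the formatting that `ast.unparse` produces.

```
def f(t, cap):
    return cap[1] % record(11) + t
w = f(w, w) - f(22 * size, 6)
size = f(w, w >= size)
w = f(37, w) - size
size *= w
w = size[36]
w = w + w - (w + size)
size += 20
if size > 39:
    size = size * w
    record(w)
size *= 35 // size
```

Transformed code:
w = w[1] % record(11) + w - (6[1] % record(11) + 22 * size)
size = (w >= size)[1] % record(11) + w
w = w[1] % record(11) + 37 - size
size = size * w
w = size[36]
w = w + w - (w + size)
size = size + 20
if size > 39:
    size = size * w
    record(w)
size = size * (35 // size)

size = size * (35 // size)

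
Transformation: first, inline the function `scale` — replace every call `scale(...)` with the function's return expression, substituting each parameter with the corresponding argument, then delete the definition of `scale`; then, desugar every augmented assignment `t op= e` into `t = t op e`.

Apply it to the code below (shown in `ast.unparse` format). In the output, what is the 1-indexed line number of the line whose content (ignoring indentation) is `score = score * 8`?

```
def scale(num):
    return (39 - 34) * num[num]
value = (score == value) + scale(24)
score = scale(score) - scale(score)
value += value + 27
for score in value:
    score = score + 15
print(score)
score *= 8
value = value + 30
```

7

Transformed code:
value = (score == value) + (39 - 34) * 24[24]
score = (39 - 34) * score[score] - (39 - 34) * score[score]
value = value + (value + 27)
for score in value:
    score = score + 15
print(score)
score = score * 8
value = value + 30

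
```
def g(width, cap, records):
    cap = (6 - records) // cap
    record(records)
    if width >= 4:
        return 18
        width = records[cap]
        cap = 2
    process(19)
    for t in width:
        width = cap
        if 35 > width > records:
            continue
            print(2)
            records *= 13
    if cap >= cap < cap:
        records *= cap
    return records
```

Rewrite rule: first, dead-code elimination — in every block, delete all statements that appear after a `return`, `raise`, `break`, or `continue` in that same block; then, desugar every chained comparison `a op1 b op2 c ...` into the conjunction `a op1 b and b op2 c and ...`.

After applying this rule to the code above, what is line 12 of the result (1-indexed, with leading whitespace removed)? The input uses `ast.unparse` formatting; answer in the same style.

Transformed code:
def g(width, cap, records):
    cap = (6 - records) // cap
    record(records)
    if width >= 4:
        return 18
    process(19)
    for t in width:
        width = cap
        if 35 > width and width > records:
            continue
    if cap >= cap and cap < cap:
        records *= cap
    return records

records *= cap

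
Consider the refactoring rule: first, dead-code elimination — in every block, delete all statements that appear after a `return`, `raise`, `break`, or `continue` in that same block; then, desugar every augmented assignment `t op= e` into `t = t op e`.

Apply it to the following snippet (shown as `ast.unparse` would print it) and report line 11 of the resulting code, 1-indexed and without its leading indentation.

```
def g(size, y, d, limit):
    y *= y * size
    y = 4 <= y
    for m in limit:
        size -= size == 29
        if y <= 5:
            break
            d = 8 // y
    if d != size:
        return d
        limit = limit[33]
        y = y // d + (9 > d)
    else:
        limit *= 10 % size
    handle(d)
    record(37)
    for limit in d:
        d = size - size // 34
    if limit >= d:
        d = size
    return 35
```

Transformed code:
def g(size, y, d, limit):
    y = y * (y * size)
    y = 4 <= y
    for m in limit:
        size = size - (size == 29)
        if y <= 5:
            break
    if d != size:
        return d
    else:
        limit = limit * (10 % size)
    handle(d)
    record(37)
    for limit in d:
        d = size - size // 34
    if limit >= d:
        d = size
    return 35

limit = limit * (10 % size)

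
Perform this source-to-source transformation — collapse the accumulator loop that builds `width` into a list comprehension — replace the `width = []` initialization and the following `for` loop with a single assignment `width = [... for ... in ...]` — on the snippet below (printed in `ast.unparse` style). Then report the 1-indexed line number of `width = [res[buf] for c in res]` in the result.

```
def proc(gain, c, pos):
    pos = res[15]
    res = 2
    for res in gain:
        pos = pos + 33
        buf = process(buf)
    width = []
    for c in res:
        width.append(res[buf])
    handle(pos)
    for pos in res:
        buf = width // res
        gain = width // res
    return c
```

Transformed code:
def proc(gain, c, pos):
    pos = res[15]
    res = 2
    for res in gain:
        pos = pos + 33
        buf = process(buf)
    width = [res[buf] for c in res]
    handle(pos)
    for pos in res:
        buf = width // res
        gain = width // res
    return c

7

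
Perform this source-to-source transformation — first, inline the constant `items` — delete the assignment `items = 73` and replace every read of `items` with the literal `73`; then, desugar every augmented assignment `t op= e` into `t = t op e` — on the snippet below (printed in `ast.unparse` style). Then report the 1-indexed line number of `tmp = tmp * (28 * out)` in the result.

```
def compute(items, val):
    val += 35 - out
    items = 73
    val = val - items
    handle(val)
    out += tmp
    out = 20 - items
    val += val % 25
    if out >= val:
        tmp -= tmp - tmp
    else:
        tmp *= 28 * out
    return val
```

11

Transformed code:
def compute(items, val):
    val = val + (35 - out)
    val = val - 73
    handle(val)
    out = out + tmp
    out = 20 - 73
    val = val + val % 25
    if out >= val:
        tmp = tmp - (tmp - tmp)
    else:
        tmp = tmp * (28 * out)
    return val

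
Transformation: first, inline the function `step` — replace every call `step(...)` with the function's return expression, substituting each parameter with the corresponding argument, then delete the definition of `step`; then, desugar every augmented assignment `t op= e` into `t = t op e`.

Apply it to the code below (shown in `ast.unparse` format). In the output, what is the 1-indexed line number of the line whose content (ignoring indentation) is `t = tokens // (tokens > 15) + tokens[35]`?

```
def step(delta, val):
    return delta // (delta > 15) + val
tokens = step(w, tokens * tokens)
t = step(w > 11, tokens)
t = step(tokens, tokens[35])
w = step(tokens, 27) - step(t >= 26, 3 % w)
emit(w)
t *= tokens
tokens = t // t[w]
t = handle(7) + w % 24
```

3

Transformed code:
tokens = w // (w > 15) + tokens * tokens
t = (w > 11) // ((w > 11) > 15) + tokens
t = tokens // (tokens > 15) + tokens[35]
w = tokens // (tokens > 15) + 27 - ((t >= 26) // ((t >= 26) > 15) + 3 % w)
emit(w)
t = t * tokens
tokens = t // t[w]
t = handle(7) + w % 24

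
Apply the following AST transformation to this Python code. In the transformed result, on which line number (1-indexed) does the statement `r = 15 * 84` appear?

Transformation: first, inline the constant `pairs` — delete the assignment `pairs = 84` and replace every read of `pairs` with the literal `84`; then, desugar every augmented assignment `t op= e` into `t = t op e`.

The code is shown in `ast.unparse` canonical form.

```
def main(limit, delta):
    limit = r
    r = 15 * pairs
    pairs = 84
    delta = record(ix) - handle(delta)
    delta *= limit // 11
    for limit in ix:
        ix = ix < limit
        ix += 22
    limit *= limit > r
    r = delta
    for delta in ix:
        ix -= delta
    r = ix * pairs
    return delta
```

3

Transformed code:
def main(limit, delta):
    limit = r
    r = 15 * 84
    delta = record(ix) - handle(delta)
    delta = delta * (limit // 11)
    for limit in ix:
        ix = ix < limit
        ix = ix + 22
    limit = limit * (limit > r)
    r = delta
    for delta in ix:
        ix = ix - delta
    r = ix * 84
    return delta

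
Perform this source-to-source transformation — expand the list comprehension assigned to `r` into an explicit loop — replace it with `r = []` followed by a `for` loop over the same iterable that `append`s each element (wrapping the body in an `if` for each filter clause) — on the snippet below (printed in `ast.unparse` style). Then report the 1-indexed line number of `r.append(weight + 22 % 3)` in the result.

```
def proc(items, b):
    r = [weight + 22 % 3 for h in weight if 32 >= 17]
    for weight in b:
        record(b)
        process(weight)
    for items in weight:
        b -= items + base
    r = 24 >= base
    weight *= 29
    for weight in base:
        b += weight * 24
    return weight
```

5

Transformed code:
def proc(items, b):
    r = []
    for h in weight:
        if 32 >= 17:
            r.append(weight + 22 % 3)
    for weight in b:
        record(b)
        process(weight)
    for items in weight:
        b -= items + base
    r = 24 >= base
    weight *= 29
    for weight in base:
        b += weight * 24
    return weight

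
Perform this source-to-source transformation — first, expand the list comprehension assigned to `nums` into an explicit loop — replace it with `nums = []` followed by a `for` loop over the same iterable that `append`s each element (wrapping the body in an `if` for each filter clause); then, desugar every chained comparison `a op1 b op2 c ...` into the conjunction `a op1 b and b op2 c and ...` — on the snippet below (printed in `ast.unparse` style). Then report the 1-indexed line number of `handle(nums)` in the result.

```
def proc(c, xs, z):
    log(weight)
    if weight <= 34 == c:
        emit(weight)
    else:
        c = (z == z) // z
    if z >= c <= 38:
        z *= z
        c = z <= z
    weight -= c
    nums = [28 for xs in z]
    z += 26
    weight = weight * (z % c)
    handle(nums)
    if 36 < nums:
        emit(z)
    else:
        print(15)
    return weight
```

16

Transformed code:
def proc(c, xs, z):
    log(weight)
    if weight <= 34 and 34 == c:
        emit(weight)
    else:
        c = (z == z) // z
    if z >= c and c <= 38:
        z *= z
        c = z <= z
    weight -= c
    nums = []
    for xs in z:
        nums.append(28)
    z += 26
    weight = weight * (z % c)
    handle(nums)
    if 36 < nums:
        emit(z)
    else:
        print(15)
    return weight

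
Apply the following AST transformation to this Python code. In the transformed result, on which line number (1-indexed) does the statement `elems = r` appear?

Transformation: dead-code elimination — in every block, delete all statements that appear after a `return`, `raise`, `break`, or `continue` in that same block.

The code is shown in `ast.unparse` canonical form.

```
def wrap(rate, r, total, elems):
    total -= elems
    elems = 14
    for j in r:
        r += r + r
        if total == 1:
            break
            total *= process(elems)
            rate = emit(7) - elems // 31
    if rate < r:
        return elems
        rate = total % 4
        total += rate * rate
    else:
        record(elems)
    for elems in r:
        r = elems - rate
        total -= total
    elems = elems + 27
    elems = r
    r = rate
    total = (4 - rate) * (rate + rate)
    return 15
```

16

Transformed code:
def wrap(rate, r, total, elems):
    total -= elems
    elems = 14
    for j in r:
        r += r + r
        if total == 1:
            break
    if rate < r:
        return elems
    else:
        record(elems)
    for elems in r:
        r = elems - rate
        total -= total
    elems = elems + 27
    elems = r
    r = rate
    total = (4 - rate) * (rate + rate)
    return 15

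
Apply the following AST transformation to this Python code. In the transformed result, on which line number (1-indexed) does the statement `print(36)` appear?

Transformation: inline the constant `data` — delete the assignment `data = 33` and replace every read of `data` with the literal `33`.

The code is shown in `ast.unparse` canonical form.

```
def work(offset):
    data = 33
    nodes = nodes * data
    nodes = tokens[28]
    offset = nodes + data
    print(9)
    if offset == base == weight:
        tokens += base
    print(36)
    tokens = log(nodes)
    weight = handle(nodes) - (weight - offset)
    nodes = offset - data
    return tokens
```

Transformed code:
def work(offset):
    nodes = nodes * 33
    nodes = tokens[28]
    offset = nodes + 33
    print(9)
    if offset == base == weight:
        tokens += base
    print(36)
    tokens = log(nodes)
    weight = handle(nodes) - (weight - offset)
    nodes = offset - 33
    return tokens

8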